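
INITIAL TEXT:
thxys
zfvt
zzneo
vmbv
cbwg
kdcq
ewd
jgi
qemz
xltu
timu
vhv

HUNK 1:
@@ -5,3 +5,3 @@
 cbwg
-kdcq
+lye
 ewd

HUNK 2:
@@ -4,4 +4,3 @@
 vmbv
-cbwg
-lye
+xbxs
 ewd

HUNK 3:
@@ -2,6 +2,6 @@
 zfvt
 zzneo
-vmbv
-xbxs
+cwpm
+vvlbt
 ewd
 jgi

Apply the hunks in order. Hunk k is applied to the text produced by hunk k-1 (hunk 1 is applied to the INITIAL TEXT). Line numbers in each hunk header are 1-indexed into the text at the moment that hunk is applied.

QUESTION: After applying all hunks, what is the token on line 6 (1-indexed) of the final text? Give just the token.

Hunk 1: at line 5 remove [kdcq] add [lye] -> 12 lines: thxys zfvt zzneo vmbv cbwg lye ewd jgi qemz xltu timu vhv
Hunk 2: at line 4 remove [cbwg,lye] add [xbxs] -> 11 lines: thxys zfvt zzneo vmbv xbxs ewd jgi qemz xltu timu vhv
Hunk 3: at line 2 remove [vmbv,xbxs] add [cwpm,vvlbt] -> 11 lines: thxys zfvt zzneo cwpm vvlbt ewd jgi qemz xltu timu vhv
Final line 6: ewd

Answer: ewd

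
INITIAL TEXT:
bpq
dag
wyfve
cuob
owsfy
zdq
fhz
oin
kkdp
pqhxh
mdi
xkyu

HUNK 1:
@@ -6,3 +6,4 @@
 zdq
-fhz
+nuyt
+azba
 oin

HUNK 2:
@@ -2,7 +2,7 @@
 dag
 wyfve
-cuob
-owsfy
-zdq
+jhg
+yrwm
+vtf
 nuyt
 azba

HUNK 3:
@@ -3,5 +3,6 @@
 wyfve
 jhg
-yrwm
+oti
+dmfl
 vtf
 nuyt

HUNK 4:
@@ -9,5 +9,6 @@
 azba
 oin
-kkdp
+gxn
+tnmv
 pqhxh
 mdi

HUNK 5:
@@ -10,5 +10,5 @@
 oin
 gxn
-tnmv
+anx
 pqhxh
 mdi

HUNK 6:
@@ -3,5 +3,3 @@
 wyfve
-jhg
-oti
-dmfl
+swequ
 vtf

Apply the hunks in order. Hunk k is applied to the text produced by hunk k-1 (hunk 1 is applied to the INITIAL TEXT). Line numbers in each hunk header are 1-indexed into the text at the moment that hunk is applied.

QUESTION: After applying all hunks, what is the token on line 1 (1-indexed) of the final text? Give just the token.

Hunk 1: at line 6 remove [fhz] add [nuyt,azba] -> 13 lines: bpq dag wyfve cuob owsfy zdq nuyt azba oin kkdp pqhxh mdi xkyu
Hunk 2: at line 2 remove [cuob,owsfy,zdq] add [jhg,yrwm,vtf] -> 13 lines: bpq dag wyfve jhg yrwm vtf nuyt azba oin kkdp pqhxh mdi xkyu
Hunk 3: at line 3 remove [yrwm] add [oti,dmfl] -> 14 lines: bpq dag wyfve jhg oti dmfl vtf nuyt azba oin kkdp pqhxh mdi xkyu
Hunk 4: at line 9 remove [kkdp] add [gxn,tnmv] -> 15 lines: bpq dag wyfve jhg oti dmfl vtf nuyt azba oin gxn tnmv pqhxh mdi xkyu
Hunk 5: at line 10 remove [tnmv] add [anx] -> 15 lines: bpq dag wyfve jhg oti dmfl vtf nuyt azba oin gxn anx pqhxh mdi xkyu
Hunk 6: at line 3 remove [jhg,oti,dmfl] add [swequ] -> 13 lines: bpq dag wyfve swequ vtf nuyt azba oin gxn anx pqhxh mdi xkyu
Final line 1: bpq

Answer: bpq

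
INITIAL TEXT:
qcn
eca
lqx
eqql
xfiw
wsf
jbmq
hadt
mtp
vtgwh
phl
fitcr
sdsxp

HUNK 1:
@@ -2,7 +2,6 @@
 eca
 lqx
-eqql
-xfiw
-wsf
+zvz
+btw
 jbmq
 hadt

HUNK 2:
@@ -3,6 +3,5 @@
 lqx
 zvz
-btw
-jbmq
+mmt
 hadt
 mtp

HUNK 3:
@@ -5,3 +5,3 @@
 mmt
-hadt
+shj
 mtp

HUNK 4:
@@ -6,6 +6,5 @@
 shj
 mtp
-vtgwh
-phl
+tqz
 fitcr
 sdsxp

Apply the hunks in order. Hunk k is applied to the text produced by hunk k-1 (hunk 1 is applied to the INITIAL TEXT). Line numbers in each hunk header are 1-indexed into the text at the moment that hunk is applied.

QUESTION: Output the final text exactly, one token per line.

Hunk 1: at line 2 remove [eqql,xfiw,wsf] add [zvz,btw] -> 12 lines: qcn eca lqx zvz btw jbmq hadt mtp vtgwh phl fitcr sdsxp
Hunk 2: at line 3 remove [btw,jbmq] add [mmt] -> 11 lines: qcn eca lqx zvz mmt hadt mtp vtgwh phl fitcr sdsxp
Hunk 3: at line 5 remove [hadt] add [shj] -> 11 lines: qcn eca lqx zvz mmt shj mtp vtgwh phl fitcr sdsxp
Hunk 4: at line 6 remove [vtgwh,phl] add [tqz] -> 10 lines: qcn eca lqx zvz mmt shj mtp tqz fitcr sdsxp

Answer: qcn
eca
lqx
zvz
mmt
shj
mtp
tqz
fitcr
sdsxp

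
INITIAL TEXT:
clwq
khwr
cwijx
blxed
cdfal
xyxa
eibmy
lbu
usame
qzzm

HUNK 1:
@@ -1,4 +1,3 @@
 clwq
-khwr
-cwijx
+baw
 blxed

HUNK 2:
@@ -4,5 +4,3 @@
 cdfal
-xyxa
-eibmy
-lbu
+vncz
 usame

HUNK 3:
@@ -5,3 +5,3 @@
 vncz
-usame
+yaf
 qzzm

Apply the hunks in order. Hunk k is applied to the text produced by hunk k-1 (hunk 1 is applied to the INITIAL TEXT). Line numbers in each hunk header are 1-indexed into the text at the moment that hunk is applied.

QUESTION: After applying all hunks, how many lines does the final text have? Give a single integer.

Hunk 1: at line 1 remove [khwr,cwijx] add [baw] -> 9 lines: clwq baw blxed cdfal xyxa eibmy lbu usame qzzm
Hunk 2: at line 4 remove [xyxa,eibmy,lbu] add [vncz] -> 7 lines: clwq baw blxed cdfal vncz usame qzzm
Hunk 3: at line 5 remove [usame] add [yaf] -> 7 lines: clwq baw blxed cdfal vncz yaf qzzm
Final line count: 7

Answer: 7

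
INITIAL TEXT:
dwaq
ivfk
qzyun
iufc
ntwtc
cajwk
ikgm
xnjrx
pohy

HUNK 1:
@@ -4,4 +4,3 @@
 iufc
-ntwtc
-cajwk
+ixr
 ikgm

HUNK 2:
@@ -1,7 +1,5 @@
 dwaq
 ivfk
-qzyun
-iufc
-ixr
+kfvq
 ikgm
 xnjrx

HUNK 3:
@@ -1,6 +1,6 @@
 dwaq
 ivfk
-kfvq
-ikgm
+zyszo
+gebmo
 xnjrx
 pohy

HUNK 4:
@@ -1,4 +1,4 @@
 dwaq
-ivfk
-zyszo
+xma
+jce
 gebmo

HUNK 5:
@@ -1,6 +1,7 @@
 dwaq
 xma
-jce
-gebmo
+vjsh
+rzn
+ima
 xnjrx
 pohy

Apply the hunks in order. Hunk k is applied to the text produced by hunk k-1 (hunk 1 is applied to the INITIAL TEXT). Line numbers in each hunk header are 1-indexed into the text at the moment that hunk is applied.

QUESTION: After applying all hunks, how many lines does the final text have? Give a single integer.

Hunk 1: at line 4 remove [ntwtc,cajwk] add [ixr] -> 8 lines: dwaq ivfk qzyun iufc ixr ikgm xnjrx pohy
Hunk 2: at line 1 remove [qzyun,iufc,ixr] add [kfvq] -> 6 lines: dwaq ivfk kfvq ikgm xnjrx pohy
Hunk 3: at line 1 remove [kfvq,ikgm] add [zyszo,gebmo] -> 6 lines: dwaq ivfk zyszo gebmo xnjrx pohy
Hunk 4: at line 1 remove [ivfk,zyszo] add [xma,jce] -> 6 lines: dwaq xma jce gebmo xnjrx pohy
Hunk 5: at line 1 remove [jce,gebmo] add [vjsh,rzn,ima] -> 7 lines: dwaq xma vjsh rzn ima xnjrx pohy
Final line count: 7

Answer: 7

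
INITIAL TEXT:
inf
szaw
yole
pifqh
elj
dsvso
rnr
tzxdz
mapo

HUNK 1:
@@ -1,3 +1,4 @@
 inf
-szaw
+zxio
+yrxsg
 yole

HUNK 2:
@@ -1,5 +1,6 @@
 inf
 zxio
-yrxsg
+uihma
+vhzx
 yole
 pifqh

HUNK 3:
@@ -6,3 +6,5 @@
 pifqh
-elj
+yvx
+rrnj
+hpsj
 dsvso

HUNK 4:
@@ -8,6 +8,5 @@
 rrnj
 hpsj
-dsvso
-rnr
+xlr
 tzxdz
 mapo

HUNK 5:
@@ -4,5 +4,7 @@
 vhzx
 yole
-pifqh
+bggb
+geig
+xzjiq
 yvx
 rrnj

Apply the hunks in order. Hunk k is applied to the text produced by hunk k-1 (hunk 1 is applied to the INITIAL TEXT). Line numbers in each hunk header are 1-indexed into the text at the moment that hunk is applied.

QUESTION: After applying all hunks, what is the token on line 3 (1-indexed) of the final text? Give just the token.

Answer: uihma

Derivation:
Hunk 1: at line 1 remove [szaw] add [zxio,yrxsg] -> 10 lines: inf zxio yrxsg yole pifqh elj dsvso rnr tzxdz mapo
Hunk 2: at line 1 remove [yrxsg] add [uihma,vhzx] -> 11 lines: inf zxio uihma vhzx yole pifqh elj dsvso rnr tzxdz mapo
Hunk 3: at line 6 remove [elj] add [yvx,rrnj,hpsj] -> 13 lines: inf zxio uihma vhzx yole pifqh yvx rrnj hpsj dsvso rnr tzxdz mapo
Hunk 4: at line 8 remove [dsvso,rnr] add [xlr] -> 12 lines: inf zxio uihma vhzx yole pifqh yvx rrnj hpsj xlr tzxdz mapo
Hunk 5: at line 4 remove [pifqh] add [bggb,geig,xzjiq] -> 14 lines: inf zxio uihma vhzx yole bggb geig xzjiq yvx rrnj hpsj xlr tzxdz mapo
Final line 3: uihma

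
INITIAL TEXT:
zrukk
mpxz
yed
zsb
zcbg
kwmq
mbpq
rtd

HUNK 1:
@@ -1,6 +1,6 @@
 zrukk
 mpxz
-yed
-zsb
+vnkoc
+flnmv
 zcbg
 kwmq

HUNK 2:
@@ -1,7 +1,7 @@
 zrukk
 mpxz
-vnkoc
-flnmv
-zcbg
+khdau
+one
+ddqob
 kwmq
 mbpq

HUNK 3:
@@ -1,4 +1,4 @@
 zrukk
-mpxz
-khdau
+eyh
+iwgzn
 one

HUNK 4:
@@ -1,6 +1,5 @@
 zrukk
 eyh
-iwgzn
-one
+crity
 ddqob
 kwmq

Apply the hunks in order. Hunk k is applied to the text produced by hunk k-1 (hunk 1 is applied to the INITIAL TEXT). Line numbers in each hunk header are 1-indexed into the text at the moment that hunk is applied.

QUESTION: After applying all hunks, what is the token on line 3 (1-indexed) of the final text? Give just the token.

Answer: crity

Derivation:
Hunk 1: at line 1 remove [yed,zsb] add [vnkoc,flnmv] -> 8 lines: zrukk mpxz vnkoc flnmv zcbg kwmq mbpq rtd
Hunk 2: at line 1 remove [vnkoc,flnmv,zcbg] add [khdau,one,ddqob] -> 8 lines: zrukk mpxz khdau one ddqob kwmq mbpq rtd
Hunk 3: at line 1 remove [mpxz,khdau] add [eyh,iwgzn] -> 8 lines: zrukk eyh iwgzn one ddqob kwmq mbpq rtd
Hunk 4: at line 1 remove [iwgzn,one] add [crity] -> 7 lines: zrukk eyh crity ddqob kwmq mbpq rtd
Final line 3: crity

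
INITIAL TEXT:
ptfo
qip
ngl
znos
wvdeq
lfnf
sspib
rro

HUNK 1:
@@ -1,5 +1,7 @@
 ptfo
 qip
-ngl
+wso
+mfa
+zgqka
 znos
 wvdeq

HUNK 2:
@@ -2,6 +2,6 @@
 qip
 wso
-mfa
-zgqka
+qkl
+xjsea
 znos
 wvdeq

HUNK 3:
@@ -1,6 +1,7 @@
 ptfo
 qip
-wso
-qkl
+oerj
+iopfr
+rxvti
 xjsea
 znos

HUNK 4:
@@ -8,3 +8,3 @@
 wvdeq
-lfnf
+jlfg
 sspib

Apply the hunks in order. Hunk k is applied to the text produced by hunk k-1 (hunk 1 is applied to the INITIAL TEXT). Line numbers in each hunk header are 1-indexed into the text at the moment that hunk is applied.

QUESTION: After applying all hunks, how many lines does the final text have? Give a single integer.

Answer: 11

Derivation:
Hunk 1: at line 1 remove [ngl] add [wso,mfa,zgqka] -> 10 lines: ptfo qip wso mfa zgqka znos wvdeq lfnf sspib rro
Hunk 2: at line 2 remove [mfa,zgqka] add [qkl,xjsea] -> 10 lines: ptfo qip wso qkl xjsea znos wvdeq lfnf sspib rro
Hunk 3: at line 1 remove [wso,qkl] add [oerj,iopfr,rxvti] -> 11 lines: ptfo qip oerj iopfr rxvti xjsea znos wvdeq lfnf sspib rro
Hunk 4: at line 8 remove [lfnf] add [jlfg] -> 11 lines: ptfo qip oerj iopfr rxvti xjsea znos wvdeq jlfg sspib rro
Final line count: 11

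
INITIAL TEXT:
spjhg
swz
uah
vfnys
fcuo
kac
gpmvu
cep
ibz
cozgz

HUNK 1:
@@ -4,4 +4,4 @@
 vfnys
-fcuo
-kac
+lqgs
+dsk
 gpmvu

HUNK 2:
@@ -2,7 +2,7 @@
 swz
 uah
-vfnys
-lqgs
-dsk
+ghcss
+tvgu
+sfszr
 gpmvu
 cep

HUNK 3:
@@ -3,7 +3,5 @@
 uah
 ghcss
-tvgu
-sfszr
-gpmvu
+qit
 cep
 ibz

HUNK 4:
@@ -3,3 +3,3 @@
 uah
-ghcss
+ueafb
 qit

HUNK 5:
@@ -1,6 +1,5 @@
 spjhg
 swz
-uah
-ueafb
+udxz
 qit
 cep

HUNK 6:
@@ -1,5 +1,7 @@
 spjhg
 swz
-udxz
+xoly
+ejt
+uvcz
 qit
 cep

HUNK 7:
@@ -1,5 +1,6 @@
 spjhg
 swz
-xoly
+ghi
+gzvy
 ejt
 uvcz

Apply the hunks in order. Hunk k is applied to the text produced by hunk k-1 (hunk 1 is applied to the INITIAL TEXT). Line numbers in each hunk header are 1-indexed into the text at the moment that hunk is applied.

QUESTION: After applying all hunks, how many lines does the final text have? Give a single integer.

Answer: 10

Derivation:
Hunk 1: at line 4 remove [fcuo,kac] add [lqgs,dsk] -> 10 lines: spjhg swz uah vfnys lqgs dsk gpmvu cep ibz cozgz
Hunk 2: at line 2 remove [vfnys,lqgs,dsk] add [ghcss,tvgu,sfszr] -> 10 lines: spjhg swz uah ghcss tvgu sfszr gpmvu cep ibz cozgz
Hunk 3: at line 3 remove [tvgu,sfszr,gpmvu] add [qit] -> 8 lines: spjhg swz uah ghcss qit cep ibz cozgz
Hunk 4: at line 3 remove [ghcss] add [ueafb] -> 8 lines: spjhg swz uah ueafb qit cep ibz cozgz
Hunk 5: at line 1 remove [uah,ueafb] add [udxz] -> 7 lines: spjhg swz udxz qit cep ibz cozgz
Hunk 6: at line 1 remove [udxz] add [xoly,ejt,uvcz] -> 9 lines: spjhg swz xoly ejt uvcz qit cep ibz cozgz
Hunk 7: at line 1 remove [xoly] add [ghi,gzvy] -> 10 lines: spjhg swz ghi gzvy ejt uvcz qit cep ibz cozgz
Final line count: 10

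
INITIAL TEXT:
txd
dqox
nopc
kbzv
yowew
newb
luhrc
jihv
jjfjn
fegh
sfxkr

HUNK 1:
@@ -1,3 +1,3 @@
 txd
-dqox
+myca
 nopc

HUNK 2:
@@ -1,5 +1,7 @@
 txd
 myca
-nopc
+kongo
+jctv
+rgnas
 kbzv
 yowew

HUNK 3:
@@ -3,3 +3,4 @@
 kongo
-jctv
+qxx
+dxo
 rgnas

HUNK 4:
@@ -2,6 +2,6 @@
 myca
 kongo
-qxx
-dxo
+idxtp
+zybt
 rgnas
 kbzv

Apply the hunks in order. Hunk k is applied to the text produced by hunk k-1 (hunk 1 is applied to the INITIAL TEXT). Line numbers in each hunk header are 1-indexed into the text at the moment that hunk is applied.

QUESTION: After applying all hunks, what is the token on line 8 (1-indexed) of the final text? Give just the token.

Answer: yowew

Derivation:
Hunk 1: at line 1 remove [dqox] add [myca] -> 11 lines: txd myca nopc kbzv yowew newb luhrc jihv jjfjn fegh sfxkr
Hunk 2: at line 1 remove [nopc] add [kongo,jctv,rgnas] -> 13 lines: txd myca kongo jctv rgnas kbzv yowew newb luhrc jihv jjfjn fegh sfxkr
Hunk 3: at line 3 remove [jctv] add [qxx,dxo] -> 14 lines: txd myca kongo qxx dxo rgnas kbzv yowew newb luhrc jihv jjfjn fegh sfxkr
Hunk 4: at line 2 remove [qxx,dxo] add [idxtp,zybt] -> 14 lines: txd myca kongo idxtp zybt rgnas kbzv yowew newb luhrc jihv jjfjn fegh sfxkr
Final line 8: yowew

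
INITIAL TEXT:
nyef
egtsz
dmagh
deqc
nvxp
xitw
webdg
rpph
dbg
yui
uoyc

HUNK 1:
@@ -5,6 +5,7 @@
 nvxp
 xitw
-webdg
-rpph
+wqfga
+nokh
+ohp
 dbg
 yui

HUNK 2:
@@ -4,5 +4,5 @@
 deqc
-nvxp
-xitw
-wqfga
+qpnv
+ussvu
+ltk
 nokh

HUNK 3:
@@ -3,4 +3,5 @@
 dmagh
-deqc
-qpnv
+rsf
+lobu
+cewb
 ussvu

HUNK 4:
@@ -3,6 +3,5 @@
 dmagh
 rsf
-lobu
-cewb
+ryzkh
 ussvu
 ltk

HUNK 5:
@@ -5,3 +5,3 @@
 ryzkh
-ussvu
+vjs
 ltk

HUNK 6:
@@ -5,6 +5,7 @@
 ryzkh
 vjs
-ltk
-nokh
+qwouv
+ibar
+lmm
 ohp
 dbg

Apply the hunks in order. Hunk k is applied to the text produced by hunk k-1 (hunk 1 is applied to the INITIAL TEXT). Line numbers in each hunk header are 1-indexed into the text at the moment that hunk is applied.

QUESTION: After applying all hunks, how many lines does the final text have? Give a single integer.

Answer: 13

Derivation:
Hunk 1: at line 5 remove [webdg,rpph] add [wqfga,nokh,ohp] -> 12 lines: nyef egtsz dmagh deqc nvxp xitw wqfga nokh ohp dbg yui uoyc
Hunk 2: at line 4 remove [nvxp,xitw,wqfga] add [qpnv,ussvu,ltk] -> 12 lines: nyef egtsz dmagh deqc qpnv ussvu ltk nokh ohp dbg yui uoyc
Hunk 3: at line 3 remove [deqc,qpnv] add [rsf,lobu,cewb] -> 13 lines: nyef egtsz dmagh rsf lobu cewb ussvu ltk nokh ohp dbg yui uoyc
Hunk 4: at line 3 remove [lobu,cewb] add [ryzkh] -> 12 lines: nyef egtsz dmagh rsf ryzkh ussvu ltk nokh ohp dbg yui uoyc
Hunk 5: at line 5 remove [ussvu] add [vjs] -> 12 lines: nyef egtsz dmagh rsf ryzkh vjs ltk nokh ohp dbg yui uoyc
Hunk 6: at line 5 remove [ltk,nokh] add [qwouv,ibar,lmm] -> 13 lines: nyef egtsz dmagh rsf ryzkh vjs qwouv ibar lmm ohp dbg yui uoyc
Final line count: 13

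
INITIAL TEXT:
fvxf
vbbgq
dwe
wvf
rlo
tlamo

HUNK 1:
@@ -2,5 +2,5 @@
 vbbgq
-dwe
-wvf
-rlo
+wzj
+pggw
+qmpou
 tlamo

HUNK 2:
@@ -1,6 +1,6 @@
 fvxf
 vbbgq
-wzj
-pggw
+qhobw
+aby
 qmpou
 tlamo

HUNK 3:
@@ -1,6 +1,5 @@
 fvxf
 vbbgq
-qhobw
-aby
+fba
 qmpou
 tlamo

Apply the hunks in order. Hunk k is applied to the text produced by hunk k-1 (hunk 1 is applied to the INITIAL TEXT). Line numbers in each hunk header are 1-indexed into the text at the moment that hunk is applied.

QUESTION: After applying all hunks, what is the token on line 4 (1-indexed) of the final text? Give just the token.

Hunk 1: at line 2 remove [dwe,wvf,rlo] add [wzj,pggw,qmpou] -> 6 lines: fvxf vbbgq wzj pggw qmpou tlamo
Hunk 2: at line 1 remove [wzj,pggw] add [qhobw,aby] -> 6 lines: fvxf vbbgq qhobw aby qmpou tlamo
Hunk 3: at line 1 remove [qhobw,aby] add [fba] -> 5 lines: fvxf vbbgq fba qmpou tlamo
Final line 4: qmpou

Answer: qmpou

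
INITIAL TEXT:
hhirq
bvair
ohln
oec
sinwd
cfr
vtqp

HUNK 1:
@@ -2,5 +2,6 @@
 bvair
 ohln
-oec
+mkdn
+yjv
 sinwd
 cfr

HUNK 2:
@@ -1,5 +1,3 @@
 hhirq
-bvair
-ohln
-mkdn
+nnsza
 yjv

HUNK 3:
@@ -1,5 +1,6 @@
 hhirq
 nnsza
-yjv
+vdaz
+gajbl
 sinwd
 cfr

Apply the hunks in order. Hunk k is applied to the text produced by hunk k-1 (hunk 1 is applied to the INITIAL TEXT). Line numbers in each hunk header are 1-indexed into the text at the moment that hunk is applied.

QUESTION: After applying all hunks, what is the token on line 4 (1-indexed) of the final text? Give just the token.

Answer: gajbl

Derivation:
Hunk 1: at line 2 remove [oec] add [mkdn,yjv] -> 8 lines: hhirq bvair ohln mkdn yjv sinwd cfr vtqp
Hunk 2: at line 1 remove [bvair,ohln,mkdn] add [nnsza] -> 6 lines: hhirq nnsza yjv sinwd cfr vtqp
Hunk 3: at line 1 remove [yjv] add [vdaz,gajbl] -> 7 lines: hhirq nnsza vdaz gajbl sinwd cfr vtqp
Final line 4: gajbl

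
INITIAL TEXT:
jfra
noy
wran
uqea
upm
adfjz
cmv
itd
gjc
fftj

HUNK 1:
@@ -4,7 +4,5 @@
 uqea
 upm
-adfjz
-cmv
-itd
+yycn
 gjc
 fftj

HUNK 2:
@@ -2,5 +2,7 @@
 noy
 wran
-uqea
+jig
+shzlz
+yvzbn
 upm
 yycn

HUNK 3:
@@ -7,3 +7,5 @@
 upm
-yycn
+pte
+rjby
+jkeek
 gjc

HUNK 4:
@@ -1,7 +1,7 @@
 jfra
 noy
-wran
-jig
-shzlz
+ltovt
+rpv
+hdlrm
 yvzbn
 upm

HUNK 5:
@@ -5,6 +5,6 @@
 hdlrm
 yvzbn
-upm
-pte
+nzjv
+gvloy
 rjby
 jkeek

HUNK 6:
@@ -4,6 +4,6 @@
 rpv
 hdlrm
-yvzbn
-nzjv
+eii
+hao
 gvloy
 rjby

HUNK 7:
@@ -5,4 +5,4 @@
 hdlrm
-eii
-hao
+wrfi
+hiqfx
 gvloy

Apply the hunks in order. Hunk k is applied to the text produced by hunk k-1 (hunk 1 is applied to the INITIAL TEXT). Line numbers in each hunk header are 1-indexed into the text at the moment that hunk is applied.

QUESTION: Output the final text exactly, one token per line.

Hunk 1: at line 4 remove [adfjz,cmv,itd] add [yycn] -> 8 lines: jfra noy wran uqea upm yycn gjc fftj
Hunk 2: at line 2 remove [uqea] add [jig,shzlz,yvzbn] -> 10 lines: jfra noy wran jig shzlz yvzbn upm yycn gjc fftj
Hunk 3: at line 7 remove [yycn] add [pte,rjby,jkeek] -> 12 lines: jfra noy wran jig shzlz yvzbn upm pte rjby jkeek gjc fftj
Hunk 4: at line 1 remove [wran,jig,shzlz] add [ltovt,rpv,hdlrm] -> 12 lines: jfra noy ltovt rpv hdlrm yvzbn upm pte rjby jkeek gjc fftj
Hunk 5: at line 5 remove [upm,pte] add [nzjv,gvloy] -> 12 lines: jfra noy ltovt rpv hdlrm yvzbn nzjv gvloy rjby jkeek gjc fftj
Hunk 6: at line 4 remove [yvzbn,nzjv] add [eii,hao] -> 12 lines: jfra noy ltovt rpv hdlrm eii hao gvloy rjby jkeek gjc fftj
Hunk 7: at line 5 remove [eii,hao] add [wrfi,hiqfx] -> 12 lines: jfra noy ltovt rpv hdlrm wrfi hiqfx gvloy rjby jkeek gjc fftj

Answer: jfra
noy
ltovt
rpv
hdlrm
wrfi
hiqfx
gvloy
rjby
jkeek
gjc
fftj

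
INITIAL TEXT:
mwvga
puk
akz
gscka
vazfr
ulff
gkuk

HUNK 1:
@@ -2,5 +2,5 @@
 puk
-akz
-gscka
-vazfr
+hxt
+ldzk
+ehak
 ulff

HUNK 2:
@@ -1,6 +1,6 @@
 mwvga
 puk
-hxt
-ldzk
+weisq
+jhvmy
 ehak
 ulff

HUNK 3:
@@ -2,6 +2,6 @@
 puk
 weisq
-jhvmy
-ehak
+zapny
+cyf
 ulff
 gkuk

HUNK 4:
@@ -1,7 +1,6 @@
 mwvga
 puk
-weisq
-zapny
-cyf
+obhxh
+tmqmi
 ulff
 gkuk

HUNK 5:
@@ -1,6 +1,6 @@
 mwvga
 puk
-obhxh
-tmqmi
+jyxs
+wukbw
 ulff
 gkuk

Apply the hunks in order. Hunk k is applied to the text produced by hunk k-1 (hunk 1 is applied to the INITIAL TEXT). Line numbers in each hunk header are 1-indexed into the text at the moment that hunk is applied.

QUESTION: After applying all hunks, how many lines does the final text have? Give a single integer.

Answer: 6

Derivation:
Hunk 1: at line 2 remove [akz,gscka,vazfr] add [hxt,ldzk,ehak] -> 7 lines: mwvga puk hxt ldzk ehak ulff gkuk
Hunk 2: at line 1 remove [hxt,ldzk] add [weisq,jhvmy] -> 7 lines: mwvga puk weisq jhvmy ehak ulff gkuk
Hunk 3: at line 2 remove [jhvmy,ehak] add [zapny,cyf] -> 7 lines: mwvga puk weisq zapny cyf ulff gkuk
Hunk 4: at line 1 remove [weisq,zapny,cyf] add [obhxh,tmqmi] -> 6 lines: mwvga puk obhxh tmqmi ulff gkuk
Hunk 5: at line 1 remove [obhxh,tmqmi] add [jyxs,wukbw] -> 6 lines: mwvga puk jyxs wukbw ulff gkuk
Final line count: 6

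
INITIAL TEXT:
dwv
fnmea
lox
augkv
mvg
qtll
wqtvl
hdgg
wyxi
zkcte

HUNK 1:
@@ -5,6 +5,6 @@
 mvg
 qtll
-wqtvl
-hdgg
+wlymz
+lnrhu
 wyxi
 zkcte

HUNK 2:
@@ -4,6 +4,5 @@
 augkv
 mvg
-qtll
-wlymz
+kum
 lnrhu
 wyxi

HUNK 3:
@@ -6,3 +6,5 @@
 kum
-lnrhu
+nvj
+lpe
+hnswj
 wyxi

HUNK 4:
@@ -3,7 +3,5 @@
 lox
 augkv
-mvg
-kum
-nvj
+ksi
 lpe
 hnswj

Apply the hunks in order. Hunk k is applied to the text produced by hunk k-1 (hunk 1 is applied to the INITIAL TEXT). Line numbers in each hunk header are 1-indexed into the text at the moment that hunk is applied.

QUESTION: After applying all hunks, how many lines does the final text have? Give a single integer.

Hunk 1: at line 5 remove [wqtvl,hdgg] add [wlymz,lnrhu] -> 10 lines: dwv fnmea lox augkv mvg qtll wlymz lnrhu wyxi zkcte
Hunk 2: at line 4 remove [qtll,wlymz] add [kum] -> 9 lines: dwv fnmea lox augkv mvg kum lnrhu wyxi zkcte
Hunk 3: at line 6 remove [lnrhu] add [nvj,lpe,hnswj] -> 11 lines: dwv fnmea lox augkv mvg kum nvj lpe hnswj wyxi zkcte
Hunk 4: at line 3 remove [mvg,kum,nvj] add [ksi] -> 9 lines: dwv fnmea lox augkv ksi lpe hnswj wyxi zkcte
Final line count: 9

Answer: 9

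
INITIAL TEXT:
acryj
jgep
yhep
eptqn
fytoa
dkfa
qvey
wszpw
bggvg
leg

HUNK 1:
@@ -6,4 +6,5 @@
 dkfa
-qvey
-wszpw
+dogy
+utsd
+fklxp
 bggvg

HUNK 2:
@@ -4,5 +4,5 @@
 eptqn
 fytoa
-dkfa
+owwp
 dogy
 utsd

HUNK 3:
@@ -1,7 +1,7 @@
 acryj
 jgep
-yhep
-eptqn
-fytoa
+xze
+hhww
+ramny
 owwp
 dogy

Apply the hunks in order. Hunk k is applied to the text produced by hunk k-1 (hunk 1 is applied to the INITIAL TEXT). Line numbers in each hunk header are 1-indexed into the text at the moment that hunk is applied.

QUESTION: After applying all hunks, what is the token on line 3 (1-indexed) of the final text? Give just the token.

Hunk 1: at line 6 remove [qvey,wszpw] add [dogy,utsd,fklxp] -> 11 lines: acryj jgep yhep eptqn fytoa dkfa dogy utsd fklxp bggvg leg
Hunk 2: at line 4 remove [dkfa] add [owwp] -> 11 lines: acryj jgep yhep eptqn fytoa owwp dogy utsd fklxp bggvg leg
Hunk 3: at line 1 remove [yhep,eptqn,fytoa] add [xze,hhww,ramny] -> 11 lines: acryj jgep xze hhww ramny owwp dogy utsd fklxp bggvg leg
Final line 3: xze

Answer: xze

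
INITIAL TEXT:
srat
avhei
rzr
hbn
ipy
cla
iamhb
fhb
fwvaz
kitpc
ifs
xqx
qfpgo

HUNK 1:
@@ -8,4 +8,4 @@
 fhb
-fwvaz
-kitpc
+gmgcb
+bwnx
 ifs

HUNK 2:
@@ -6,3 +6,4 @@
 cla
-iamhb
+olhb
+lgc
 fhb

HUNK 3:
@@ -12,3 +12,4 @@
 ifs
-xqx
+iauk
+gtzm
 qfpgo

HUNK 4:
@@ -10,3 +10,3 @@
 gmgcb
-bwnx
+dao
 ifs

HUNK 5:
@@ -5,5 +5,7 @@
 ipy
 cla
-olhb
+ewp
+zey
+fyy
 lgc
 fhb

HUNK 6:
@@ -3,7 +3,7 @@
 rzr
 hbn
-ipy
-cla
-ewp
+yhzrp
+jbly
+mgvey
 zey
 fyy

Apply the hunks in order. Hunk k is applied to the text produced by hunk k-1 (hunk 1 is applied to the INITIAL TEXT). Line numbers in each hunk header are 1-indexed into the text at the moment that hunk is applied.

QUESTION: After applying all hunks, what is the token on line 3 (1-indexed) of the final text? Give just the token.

Hunk 1: at line 8 remove [fwvaz,kitpc] add [gmgcb,bwnx] -> 13 lines: srat avhei rzr hbn ipy cla iamhb fhb gmgcb bwnx ifs xqx qfpgo
Hunk 2: at line 6 remove [iamhb] add [olhb,lgc] -> 14 lines: srat avhei rzr hbn ipy cla olhb lgc fhb gmgcb bwnx ifs xqx qfpgo
Hunk 3: at line 12 remove [xqx] add [iauk,gtzm] -> 15 lines: srat avhei rzr hbn ipy cla olhb lgc fhb gmgcb bwnx ifs iauk gtzm qfpgo
Hunk 4: at line 10 remove [bwnx] add [dao] -> 15 lines: srat avhei rzr hbn ipy cla olhb lgc fhb gmgcb dao ifs iauk gtzm qfpgo
Hunk 5: at line 5 remove [olhb] add [ewp,zey,fyy] -> 17 lines: srat avhei rzr hbn ipy cla ewp zey fyy lgc fhb gmgcb dao ifs iauk gtzm qfpgo
Hunk 6: at line 3 remove [ipy,cla,ewp] add [yhzrp,jbly,mgvey] -> 17 lines: srat avhei rzr hbn yhzrp jbly mgvey zey fyy lgc fhb gmgcb dao ifs iauk gtzm qfpgo
Final line 3: rzr

Answer: rzr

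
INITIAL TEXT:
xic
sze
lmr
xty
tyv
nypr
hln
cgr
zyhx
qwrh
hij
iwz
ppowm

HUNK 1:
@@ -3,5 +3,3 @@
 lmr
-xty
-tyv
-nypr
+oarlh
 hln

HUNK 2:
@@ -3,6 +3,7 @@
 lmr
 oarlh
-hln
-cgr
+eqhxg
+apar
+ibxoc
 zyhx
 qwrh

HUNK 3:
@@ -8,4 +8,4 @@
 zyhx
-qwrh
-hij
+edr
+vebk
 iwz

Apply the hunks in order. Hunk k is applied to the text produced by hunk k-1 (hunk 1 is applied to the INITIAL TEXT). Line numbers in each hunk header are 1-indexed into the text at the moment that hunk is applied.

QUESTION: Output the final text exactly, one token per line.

Hunk 1: at line 3 remove [xty,tyv,nypr] add [oarlh] -> 11 lines: xic sze lmr oarlh hln cgr zyhx qwrh hij iwz ppowm
Hunk 2: at line 3 remove [hln,cgr] add [eqhxg,apar,ibxoc] -> 12 lines: xic sze lmr oarlh eqhxg apar ibxoc zyhx qwrh hij iwz ppowm
Hunk 3: at line 8 remove [qwrh,hij] add [edr,vebk] -> 12 lines: xic sze lmr oarlh eqhxg apar ibxoc zyhx edr vebk iwz ppowm

Answer: xic
sze
lmr
oarlh
eqhxg
apar
ibxoc
zyhx
edr
vebk
iwz
ppowm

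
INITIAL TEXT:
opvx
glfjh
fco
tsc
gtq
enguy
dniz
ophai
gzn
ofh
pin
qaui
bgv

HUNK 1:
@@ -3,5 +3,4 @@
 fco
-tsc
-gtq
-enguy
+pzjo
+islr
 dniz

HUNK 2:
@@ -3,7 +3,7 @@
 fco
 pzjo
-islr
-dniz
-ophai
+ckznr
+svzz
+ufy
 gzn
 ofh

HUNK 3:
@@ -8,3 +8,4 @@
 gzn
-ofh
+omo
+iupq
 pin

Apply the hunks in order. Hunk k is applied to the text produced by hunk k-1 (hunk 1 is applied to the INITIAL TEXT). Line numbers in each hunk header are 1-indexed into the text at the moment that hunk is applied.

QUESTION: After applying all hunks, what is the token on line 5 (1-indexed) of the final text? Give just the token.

Hunk 1: at line 3 remove [tsc,gtq,enguy] add [pzjo,islr] -> 12 lines: opvx glfjh fco pzjo islr dniz ophai gzn ofh pin qaui bgv
Hunk 2: at line 3 remove [islr,dniz,ophai] add [ckznr,svzz,ufy] -> 12 lines: opvx glfjh fco pzjo ckznr svzz ufy gzn ofh pin qaui bgv
Hunk 3: at line 8 remove [ofh] add [omo,iupq] -> 13 lines: opvx glfjh fco pzjo ckznr svzz ufy gzn omo iupq pin qaui bgv
Final line 5: ckznr

Answer: ckznr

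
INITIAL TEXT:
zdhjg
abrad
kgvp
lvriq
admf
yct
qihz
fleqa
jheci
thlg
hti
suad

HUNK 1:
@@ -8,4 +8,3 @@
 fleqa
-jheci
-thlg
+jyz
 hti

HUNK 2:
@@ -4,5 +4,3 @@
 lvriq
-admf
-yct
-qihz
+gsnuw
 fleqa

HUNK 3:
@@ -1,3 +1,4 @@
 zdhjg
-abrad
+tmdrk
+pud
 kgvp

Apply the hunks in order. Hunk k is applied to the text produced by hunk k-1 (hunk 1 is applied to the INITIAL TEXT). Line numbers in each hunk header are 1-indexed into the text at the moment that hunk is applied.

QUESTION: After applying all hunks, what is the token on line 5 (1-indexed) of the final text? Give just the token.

Answer: lvriq

Derivation:
Hunk 1: at line 8 remove [jheci,thlg] add [jyz] -> 11 lines: zdhjg abrad kgvp lvriq admf yct qihz fleqa jyz hti suad
Hunk 2: at line 4 remove [admf,yct,qihz] add [gsnuw] -> 9 lines: zdhjg abrad kgvp lvriq gsnuw fleqa jyz hti suad
Hunk 3: at line 1 remove [abrad] add [tmdrk,pud] -> 10 lines: zdhjg tmdrk pud kgvp lvriq gsnuw fleqa jyz hti suad
Final line 5: lvriq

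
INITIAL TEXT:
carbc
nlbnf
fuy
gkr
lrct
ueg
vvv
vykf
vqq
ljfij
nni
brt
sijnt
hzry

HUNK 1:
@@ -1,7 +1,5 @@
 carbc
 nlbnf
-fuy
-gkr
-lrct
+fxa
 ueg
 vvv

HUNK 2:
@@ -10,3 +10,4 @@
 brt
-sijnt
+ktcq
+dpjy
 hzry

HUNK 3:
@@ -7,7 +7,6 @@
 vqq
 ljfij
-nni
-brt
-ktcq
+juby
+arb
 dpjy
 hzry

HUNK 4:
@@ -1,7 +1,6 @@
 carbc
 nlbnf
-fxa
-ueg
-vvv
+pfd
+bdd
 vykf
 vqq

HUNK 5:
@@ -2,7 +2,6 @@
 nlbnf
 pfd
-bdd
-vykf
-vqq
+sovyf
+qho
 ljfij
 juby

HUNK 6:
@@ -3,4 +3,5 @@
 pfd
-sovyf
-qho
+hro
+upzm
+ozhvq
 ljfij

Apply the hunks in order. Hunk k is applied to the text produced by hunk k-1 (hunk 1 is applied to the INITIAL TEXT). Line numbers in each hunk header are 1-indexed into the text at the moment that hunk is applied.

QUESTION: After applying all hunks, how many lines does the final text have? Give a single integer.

Hunk 1: at line 1 remove [fuy,gkr,lrct] add [fxa] -> 12 lines: carbc nlbnf fxa ueg vvv vykf vqq ljfij nni brt sijnt hzry
Hunk 2: at line 10 remove [sijnt] add [ktcq,dpjy] -> 13 lines: carbc nlbnf fxa ueg vvv vykf vqq ljfij nni brt ktcq dpjy hzry
Hunk 3: at line 7 remove [nni,brt,ktcq] add [juby,arb] -> 12 lines: carbc nlbnf fxa ueg vvv vykf vqq ljfij juby arb dpjy hzry
Hunk 4: at line 1 remove [fxa,ueg,vvv] add [pfd,bdd] -> 11 lines: carbc nlbnf pfd bdd vykf vqq ljfij juby arb dpjy hzry
Hunk 5: at line 2 remove [bdd,vykf,vqq] add [sovyf,qho] -> 10 lines: carbc nlbnf pfd sovyf qho ljfij juby arb dpjy hzry
Hunk 6: at line 3 remove [sovyf,qho] add [hro,upzm,ozhvq] -> 11 lines: carbc nlbnf pfd hro upzm ozhvq ljfij juby arb dpjy hzry
Final line count: 11

Answer: 11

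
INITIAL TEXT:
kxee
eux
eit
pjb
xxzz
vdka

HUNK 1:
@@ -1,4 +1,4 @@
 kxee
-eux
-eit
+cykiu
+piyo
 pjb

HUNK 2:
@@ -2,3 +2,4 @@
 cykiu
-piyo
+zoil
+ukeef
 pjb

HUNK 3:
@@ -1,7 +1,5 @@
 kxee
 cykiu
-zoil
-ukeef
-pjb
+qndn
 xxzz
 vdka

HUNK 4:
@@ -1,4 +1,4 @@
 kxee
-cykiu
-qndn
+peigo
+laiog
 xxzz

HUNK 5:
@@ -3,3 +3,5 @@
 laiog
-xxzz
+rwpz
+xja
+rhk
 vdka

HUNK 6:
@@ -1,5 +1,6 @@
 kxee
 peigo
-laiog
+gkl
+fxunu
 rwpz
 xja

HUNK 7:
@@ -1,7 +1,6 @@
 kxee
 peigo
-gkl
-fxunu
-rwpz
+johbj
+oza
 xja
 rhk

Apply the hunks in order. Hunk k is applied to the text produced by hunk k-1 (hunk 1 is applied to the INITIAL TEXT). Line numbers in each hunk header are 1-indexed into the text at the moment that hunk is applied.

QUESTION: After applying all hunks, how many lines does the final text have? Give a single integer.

Answer: 7

Derivation:
Hunk 1: at line 1 remove [eux,eit] add [cykiu,piyo] -> 6 lines: kxee cykiu piyo pjb xxzz vdka
Hunk 2: at line 2 remove [piyo] add [zoil,ukeef] -> 7 lines: kxee cykiu zoil ukeef pjb xxzz vdka
Hunk 3: at line 1 remove [zoil,ukeef,pjb] add [qndn] -> 5 lines: kxee cykiu qndn xxzz vdka
Hunk 4: at line 1 remove [cykiu,qndn] add [peigo,laiog] -> 5 lines: kxee peigo laiog xxzz vdka
Hunk 5: at line 3 remove [xxzz] add [rwpz,xja,rhk] -> 7 lines: kxee peigo laiog rwpz xja rhk vdka
Hunk 6: at line 1 remove [laiog] add [gkl,fxunu] -> 8 lines: kxee peigo gkl fxunu rwpz xja rhk vdka
Hunk 7: at line 1 remove [gkl,fxunu,rwpz] add [johbj,oza] -> 7 lines: kxee peigo johbj oza xja rhk vdka
Final line count: 7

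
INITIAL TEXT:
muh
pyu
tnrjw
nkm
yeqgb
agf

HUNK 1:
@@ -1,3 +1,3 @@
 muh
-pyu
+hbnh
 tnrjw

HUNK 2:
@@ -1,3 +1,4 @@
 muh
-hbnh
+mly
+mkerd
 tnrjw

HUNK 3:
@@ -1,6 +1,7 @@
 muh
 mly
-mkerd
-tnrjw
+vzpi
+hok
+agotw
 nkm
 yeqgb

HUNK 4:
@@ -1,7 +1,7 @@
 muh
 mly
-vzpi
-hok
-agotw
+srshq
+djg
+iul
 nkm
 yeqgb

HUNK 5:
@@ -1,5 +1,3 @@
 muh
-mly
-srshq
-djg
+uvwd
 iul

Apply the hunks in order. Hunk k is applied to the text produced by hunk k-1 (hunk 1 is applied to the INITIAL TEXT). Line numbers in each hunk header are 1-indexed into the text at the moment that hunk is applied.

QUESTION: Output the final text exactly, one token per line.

Answer: muh
uvwd
iul
nkm
yeqgb
agf

Derivation:
Hunk 1: at line 1 remove [pyu] add [hbnh] -> 6 lines: muh hbnh tnrjw nkm yeqgb agf
Hunk 2: at line 1 remove [hbnh] add [mly,mkerd] -> 7 lines: muh mly mkerd tnrjw nkm yeqgb agf
Hunk 3: at line 1 remove [mkerd,tnrjw] add [vzpi,hok,agotw] -> 8 lines: muh mly vzpi hok agotw nkm yeqgb agf
Hunk 4: at line 1 remove [vzpi,hok,agotw] add [srshq,djg,iul] -> 8 lines: muh mly srshq djg iul nkm yeqgb agf
Hunk 5: at line 1 remove [mly,srshq,djg] add [uvwd] -> 6 lines: muh uvwd iul nkm yeqgb agf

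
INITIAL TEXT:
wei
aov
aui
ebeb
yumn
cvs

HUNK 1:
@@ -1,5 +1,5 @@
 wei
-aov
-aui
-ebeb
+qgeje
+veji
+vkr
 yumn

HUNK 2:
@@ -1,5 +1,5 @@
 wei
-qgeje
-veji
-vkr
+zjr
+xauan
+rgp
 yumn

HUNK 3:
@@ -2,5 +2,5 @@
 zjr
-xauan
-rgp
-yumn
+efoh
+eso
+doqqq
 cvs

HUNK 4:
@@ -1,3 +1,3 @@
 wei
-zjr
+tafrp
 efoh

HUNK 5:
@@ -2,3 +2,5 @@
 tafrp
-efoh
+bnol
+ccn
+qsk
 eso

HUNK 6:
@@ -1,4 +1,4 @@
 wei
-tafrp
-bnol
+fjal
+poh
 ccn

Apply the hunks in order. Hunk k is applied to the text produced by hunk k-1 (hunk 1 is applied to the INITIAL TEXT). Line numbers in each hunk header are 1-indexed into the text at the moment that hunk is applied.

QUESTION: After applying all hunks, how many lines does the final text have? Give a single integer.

Hunk 1: at line 1 remove [aov,aui,ebeb] add [qgeje,veji,vkr] -> 6 lines: wei qgeje veji vkr yumn cvs
Hunk 2: at line 1 remove [qgeje,veji,vkr] add [zjr,xauan,rgp] -> 6 lines: wei zjr xauan rgp yumn cvs
Hunk 3: at line 2 remove [xauan,rgp,yumn] add [efoh,eso,doqqq] -> 6 lines: wei zjr efoh eso doqqq cvs
Hunk 4: at line 1 remove [zjr] add [tafrp] -> 6 lines: wei tafrp efoh eso doqqq cvs
Hunk 5: at line 2 remove [efoh] add [bnol,ccn,qsk] -> 8 lines: wei tafrp bnol ccn qsk eso doqqq cvs
Hunk 6: at line 1 remove [tafrp,bnol] add [fjal,poh] -> 8 lines: wei fjal poh ccn qsk eso doqqq cvs
Final line count: 8

Answer: 8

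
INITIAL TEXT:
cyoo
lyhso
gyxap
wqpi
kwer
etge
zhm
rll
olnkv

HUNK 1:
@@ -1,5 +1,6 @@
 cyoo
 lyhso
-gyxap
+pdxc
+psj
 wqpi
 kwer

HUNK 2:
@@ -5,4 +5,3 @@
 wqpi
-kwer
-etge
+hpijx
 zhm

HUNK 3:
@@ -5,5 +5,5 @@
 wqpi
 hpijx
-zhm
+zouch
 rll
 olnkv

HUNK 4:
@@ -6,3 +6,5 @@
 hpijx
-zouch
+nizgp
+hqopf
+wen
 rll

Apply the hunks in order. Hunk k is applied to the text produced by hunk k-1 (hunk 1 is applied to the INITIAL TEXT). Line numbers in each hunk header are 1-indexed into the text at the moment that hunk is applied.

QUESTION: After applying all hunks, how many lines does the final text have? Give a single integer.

Hunk 1: at line 1 remove [gyxap] add [pdxc,psj] -> 10 lines: cyoo lyhso pdxc psj wqpi kwer etge zhm rll olnkv
Hunk 2: at line 5 remove [kwer,etge] add [hpijx] -> 9 lines: cyoo lyhso pdxc psj wqpi hpijx zhm rll olnkv
Hunk 3: at line 5 remove [zhm] add [zouch] -> 9 lines: cyoo lyhso pdxc psj wqpi hpijx zouch rll olnkv
Hunk 4: at line 6 remove [zouch] add [nizgp,hqopf,wen] -> 11 lines: cyoo lyhso pdxc psj wqpi hpijx nizgp hqopf wen rll olnkv
Final line count: 11

Answer: 11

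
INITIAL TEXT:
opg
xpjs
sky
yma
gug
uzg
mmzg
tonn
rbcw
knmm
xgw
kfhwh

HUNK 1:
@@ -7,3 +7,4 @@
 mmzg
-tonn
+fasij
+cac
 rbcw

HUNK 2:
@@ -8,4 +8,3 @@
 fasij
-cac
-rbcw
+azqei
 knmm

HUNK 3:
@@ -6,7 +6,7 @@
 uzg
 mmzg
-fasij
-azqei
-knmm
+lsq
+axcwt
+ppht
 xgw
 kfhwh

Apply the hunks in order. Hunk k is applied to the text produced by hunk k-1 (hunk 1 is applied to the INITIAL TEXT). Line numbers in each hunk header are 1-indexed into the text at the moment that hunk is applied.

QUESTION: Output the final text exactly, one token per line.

Answer: opg
xpjs
sky
yma
gug
uzg
mmzg
lsq
axcwt
ppht
xgw
kfhwh

Derivation:
Hunk 1: at line 7 remove [tonn] add [fasij,cac] -> 13 lines: opg xpjs sky yma gug uzg mmzg fasij cac rbcw knmm xgw kfhwh
Hunk 2: at line 8 remove [cac,rbcw] add [azqei] -> 12 lines: opg xpjs sky yma gug uzg mmzg fasij azqei knmm xgw kfhwh
Hunk 3: at line 6 remove [fasij,azqei,knmm] add [lsq,axcwt,ppht] -> 12 lines: opg xpjs sky yma gug uzg mmzg lsq axcwt ppht xgw kfhwh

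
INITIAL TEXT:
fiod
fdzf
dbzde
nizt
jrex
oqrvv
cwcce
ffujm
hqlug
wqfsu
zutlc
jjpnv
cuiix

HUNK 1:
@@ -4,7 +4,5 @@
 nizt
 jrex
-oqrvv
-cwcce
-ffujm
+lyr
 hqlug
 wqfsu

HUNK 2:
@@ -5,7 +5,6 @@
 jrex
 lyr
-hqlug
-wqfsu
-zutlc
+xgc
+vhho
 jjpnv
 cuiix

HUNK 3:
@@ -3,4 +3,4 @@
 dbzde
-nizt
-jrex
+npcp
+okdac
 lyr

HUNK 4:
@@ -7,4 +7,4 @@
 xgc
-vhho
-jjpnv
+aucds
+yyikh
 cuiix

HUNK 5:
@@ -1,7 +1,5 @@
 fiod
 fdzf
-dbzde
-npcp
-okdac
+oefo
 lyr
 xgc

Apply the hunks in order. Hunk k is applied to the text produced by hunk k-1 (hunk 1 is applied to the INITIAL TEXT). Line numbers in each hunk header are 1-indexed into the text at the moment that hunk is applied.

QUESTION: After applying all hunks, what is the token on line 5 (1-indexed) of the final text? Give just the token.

Hunk 1: at line 4 remove [oqrvv,cwcce,ffujm] add [lyr] -> 11 lines: fiod fdzf dbzde nizt jrex lyr hqlug wqfsu zutlc jjpnv cuiix
Hunk 2: at line 5 remove [hqlug,wqfsu,zutlc] add [xgc,vhho] -> 10 lines: fiod fdzf dbzde nizt jrex lyr xgc vhho jjpnv cuiix
Hunk 3: at line 3 remove [nizt,jrex] add [npcp,okdac] -> 10 lines: fiod fdzf dbzde npcp okdac lyr xgc vhho jjpnv cuiix
Hunk 4: at line 7 remove [vhho,jjpnv] add [aucds,yyikh] -> 10 lines: fiod fdzf dbzde npcp okdac lyr xgc aucds yyikh cuiix
Hunk 5: at line 1 remove [dbzde,npcp,okdac] add [oefo] -> 8 lines: fiod fdzf oefo lyr xgc aucds yyikh cuiix
Final line 5: xgc

Answer: xgc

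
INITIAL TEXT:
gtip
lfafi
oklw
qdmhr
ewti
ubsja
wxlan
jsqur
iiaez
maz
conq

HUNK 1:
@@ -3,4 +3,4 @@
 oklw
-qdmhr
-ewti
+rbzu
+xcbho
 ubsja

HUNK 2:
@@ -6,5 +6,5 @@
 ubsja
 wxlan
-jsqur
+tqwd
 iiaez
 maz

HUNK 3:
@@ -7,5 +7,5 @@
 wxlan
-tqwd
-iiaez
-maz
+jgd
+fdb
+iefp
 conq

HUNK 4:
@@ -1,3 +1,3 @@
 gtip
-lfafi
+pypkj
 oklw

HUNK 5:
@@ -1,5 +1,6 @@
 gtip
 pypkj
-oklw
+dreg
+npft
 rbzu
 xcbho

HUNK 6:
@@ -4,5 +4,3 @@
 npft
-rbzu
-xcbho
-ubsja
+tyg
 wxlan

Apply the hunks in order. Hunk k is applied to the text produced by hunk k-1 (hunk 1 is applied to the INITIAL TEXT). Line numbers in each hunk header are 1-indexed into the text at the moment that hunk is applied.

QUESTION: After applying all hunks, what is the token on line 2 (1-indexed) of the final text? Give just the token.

Answer: pypkj

Derivation:
Hunk 1: at line 3 remove [qdmhr,ewti] add [rbzu,xcbho] -> 11 lines: gtip lfafi oklw rbzu xcbho ubsja wxlan jsqur iiaez maz conq
Hunk 2: at line 6 remove [jsqur] add [tqwd] -> 11 lines: gtip lfafi oklw rbzu xcbho ubsja wxlan tqwd iiaez maz conq
Hunk 3: at line 7 remove [tqwd,iiaez,maz] add [jgd,fdb,iefp] -> 11 lines: gtip lfafi oklw rbzu xcbho ubsja wxlan jgd fdb iefp conq
Hunk 4: at line 1 remove [lfafi] add [pypkj] -> 11 lines: gtip pypkj oklw rbzu xcbho ubsja wxlan jgd fdb iefp conq
Hunk 5: at line 1 remove [oklw] add [dreg,npft] -> 12 lines: gtip pypkj dreg npft rbzu xcbho ubsja wxlan jgd fdb iefp conq
Hunk 6: at line 4 remove [rbzu,xcbho,ubsja] add [tyg] -> 10 lines: gtip pypkj dreg npft tyg wxlan jgd fdb iefp conq
Final line 2: pypkj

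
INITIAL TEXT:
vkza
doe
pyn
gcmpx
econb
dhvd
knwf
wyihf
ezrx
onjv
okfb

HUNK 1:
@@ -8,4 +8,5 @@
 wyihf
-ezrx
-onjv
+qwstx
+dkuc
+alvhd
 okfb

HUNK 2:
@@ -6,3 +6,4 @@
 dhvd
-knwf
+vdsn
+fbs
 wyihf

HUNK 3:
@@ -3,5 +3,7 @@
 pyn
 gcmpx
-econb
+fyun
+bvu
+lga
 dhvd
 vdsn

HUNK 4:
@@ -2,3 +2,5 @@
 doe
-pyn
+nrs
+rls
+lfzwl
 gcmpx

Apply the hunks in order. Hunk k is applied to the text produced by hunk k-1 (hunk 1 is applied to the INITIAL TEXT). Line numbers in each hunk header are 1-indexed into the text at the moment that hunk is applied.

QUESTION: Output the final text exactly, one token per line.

Answer: vkza
doe
nrs
rls
lfzwl
gcmpx
fyun
bvu
lga
dhvd
vdsn
fbs
wyihf
qwstx
dkuc
alvhd
okfb

Derivation:
Hunk 1: at line 8 remove [ezrx,onjv] add [qwstx,dkuc,alvhd] -> 12 lines: vkza doe pyn gcmpx econb dhvd knwf wyihf qwstx dkuc alvhd okfb
Hunk 2: at line 6 remove [knwf] add [vdsn,fbs] -> 13 lines: vkza doe pyn gcmpx econb dhvd vdsn fbs wyihf qwstx dkuc alvhd okfb
Hunk 3: at line 3 remove [econb] add [fyun,bvu,lga] -> 15 lines: vkza doe pyn gcmpx fyun bvu lga dhvd vdsn fbs wyihf qwstx dkuc alvhd okfb
Hunk 4: at line 2 remove [pyn] add [nrs,rls,lfzwl] -> 17 lines: vkza doe nrs rls lfzwl gcmpx fyun bvu lga dhvd vdsn fbs wyihf qwstx dkuc alvhd okfb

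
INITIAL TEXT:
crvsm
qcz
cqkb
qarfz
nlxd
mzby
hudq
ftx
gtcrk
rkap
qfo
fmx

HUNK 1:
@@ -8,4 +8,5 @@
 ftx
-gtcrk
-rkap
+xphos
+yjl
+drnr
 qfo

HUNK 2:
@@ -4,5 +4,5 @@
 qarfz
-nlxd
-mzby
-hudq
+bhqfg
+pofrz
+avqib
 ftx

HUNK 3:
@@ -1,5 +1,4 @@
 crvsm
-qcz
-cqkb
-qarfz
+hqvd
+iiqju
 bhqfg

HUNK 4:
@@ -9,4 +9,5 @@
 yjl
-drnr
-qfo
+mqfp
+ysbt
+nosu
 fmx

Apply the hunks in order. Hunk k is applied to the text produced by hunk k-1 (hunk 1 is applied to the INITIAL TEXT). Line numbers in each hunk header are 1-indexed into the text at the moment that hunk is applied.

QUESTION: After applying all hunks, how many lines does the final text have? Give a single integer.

Hunk 1: at line 8 remove [gtcrk,rkap] add [xphos,yjl,drnr] -> 13 lines: crvsm qcz cqkb qarfz nlxd mzby hudq ftx xphos yjl drnr qfo fmx
Hunk 2: at line 4 remove [nlxd,mzby,hudq] add [bhqfg,pofrz,avqib] -> 13 lines: crvsm qcz cqkb qarfz bhqfg pofrz avqib ftx xphos yjl drnr qfo fmx
Hunk 3: at line 1 remove [qcz,cqkb,qarfz] add [hqvd,iiqju] -> 12 lines: crvsm hqvd iiqju bhqfg pofrz avqib ftx xphos yjl drnr qfo fmx
Hunk 4: at line 9 remove [drnr,qfo] add [mqfp,ysbt,nosu] -> 13 lines: crvsm hqvd iiqju bhqfg pofrz avqib ftx xphos yjl mqfp ysbt nosu fmx
Final line count: 13

Answer: 13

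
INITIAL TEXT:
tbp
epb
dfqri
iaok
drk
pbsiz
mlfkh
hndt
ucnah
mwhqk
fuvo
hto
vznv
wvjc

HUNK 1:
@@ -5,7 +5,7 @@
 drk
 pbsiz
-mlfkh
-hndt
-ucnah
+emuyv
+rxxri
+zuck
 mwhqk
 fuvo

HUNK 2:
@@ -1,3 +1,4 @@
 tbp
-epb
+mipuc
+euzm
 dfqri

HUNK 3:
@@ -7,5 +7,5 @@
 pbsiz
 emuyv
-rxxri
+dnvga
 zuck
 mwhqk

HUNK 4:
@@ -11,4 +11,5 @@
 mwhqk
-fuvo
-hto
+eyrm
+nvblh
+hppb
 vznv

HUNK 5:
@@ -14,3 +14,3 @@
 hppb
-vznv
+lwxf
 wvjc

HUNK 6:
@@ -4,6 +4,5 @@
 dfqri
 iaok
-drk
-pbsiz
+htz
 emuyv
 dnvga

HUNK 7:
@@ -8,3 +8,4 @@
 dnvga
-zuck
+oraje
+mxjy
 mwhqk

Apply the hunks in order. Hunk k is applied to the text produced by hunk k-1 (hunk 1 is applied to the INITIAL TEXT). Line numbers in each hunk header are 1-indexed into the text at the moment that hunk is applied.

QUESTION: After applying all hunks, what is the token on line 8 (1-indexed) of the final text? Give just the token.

Hunk 1: at line 5 remove [mlfkh,hndt,ucnah] add [emuyv,rxxri,zuck] -> 14 lines: tbp epb dfqri iaok drk pbsiz emuyv rxxri zuck mwhqk fuvo hto vznv wvjc
Hunk 2: at line 1 remove [epb] add [mipuc,euzm] -> 15 lines: tbp mipuc euzm dfqri iaok drk pbsiz emuyv rxxri zuck mwhqk fuvo hto vznv wvjc
Hunk 3: at line 7 remove [rxxri] add [dnvga] -> 15 lines: tbp mipuc euzm dfqri iaok drk pbsiz emuyv dnvga zuck mwhqk fuvo hto vznv wvjc
Hunk 4: at line 11 remove [fuvo,hto] add [eyrm,nvblh,hppb] -> 16 lines: tbp mipuc euzm dfqri iaok drk pbsiz emuyv dnvga zuck mwhqk eyrm nvblh hppb vznv wvjc
Hunk 5: at line 14 remove [vznv] add [lwxf] -> 16 lines: tbp mipuc euzm dfqri iaok drk pbsiz emuyv dnvga zuck mwhqk eyrm nvblh hppb lwxf wvjc
Hunk 6: at line 4 remove [drk,pbsiz] add [htz] -> 15 lines: tbp mipuc euzm dfqri iaok htz emuyv dnvga zuck mwhqk eyrm nvblh hppb lwxf wvjc
Hunk 7: at line 8 remove [zuck] add [oraje,mxjy] -> 16 lines: tbp mipuc euzm dfqri iaok htz emuyv dnvga oraje mxjy mwhqk eyrm nvblh hppb lwxf wvjc
Final line 8: dnvga

Answer: dnvga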